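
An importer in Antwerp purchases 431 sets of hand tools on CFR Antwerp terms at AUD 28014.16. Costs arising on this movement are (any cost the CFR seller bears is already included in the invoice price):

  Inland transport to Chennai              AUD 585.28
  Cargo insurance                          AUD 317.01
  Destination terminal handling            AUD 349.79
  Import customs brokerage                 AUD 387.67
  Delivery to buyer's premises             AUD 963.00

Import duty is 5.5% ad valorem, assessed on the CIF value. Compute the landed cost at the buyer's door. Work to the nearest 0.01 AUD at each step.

Total landed cost: AUD 31589.84

CFR: the seller pays costs through ocean freight to the destination port, but not insurance.
Already in the invoice (seller's account under CFR): inland to port — exclude.
CIF value = CFR price + insurance = 28014.16 + 317.01 = 28331.17
Import duty = 28331.17 × 5.5% = 1558.21
Buyer bears: insurance 317.01 + destination terminal 349.79 + brokerage 387.67 + delivery 963.00 + duty 1558.21 = 3575.68
Landed cost = invoice 28014.16 + 3575.68 = 31589.84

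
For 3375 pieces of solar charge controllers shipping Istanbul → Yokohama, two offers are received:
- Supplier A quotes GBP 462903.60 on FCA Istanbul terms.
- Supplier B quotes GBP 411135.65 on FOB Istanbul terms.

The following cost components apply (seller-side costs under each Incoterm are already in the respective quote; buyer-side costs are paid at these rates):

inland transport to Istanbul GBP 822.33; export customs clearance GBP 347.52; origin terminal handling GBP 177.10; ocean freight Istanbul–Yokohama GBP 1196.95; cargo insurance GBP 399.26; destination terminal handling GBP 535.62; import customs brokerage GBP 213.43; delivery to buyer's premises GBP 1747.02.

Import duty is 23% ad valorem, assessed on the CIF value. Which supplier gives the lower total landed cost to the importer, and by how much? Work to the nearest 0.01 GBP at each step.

Supplier B is cheaper by GBP 63892.41

Supplier A (FCA):
CIF value = FCA price + origin terminal + freight + insurance = 462903.60 + 177.10 + 1196.95 + 399.26 = 464676.91
Import duty = 464676.91 × 23% = 106875.69
Buyer bears (A): 177.10 + 1196.95 + 399.26 + 535.62 + 213.43 + 1747.02 = 4269.38
Landed cost (A) = invoice 462903.60 + 4269.38 + duty 106875.69 = 574048.67
Supplier B (FOB):
CIF value = FOB price + freight + insurance = 411135.65 + 1196.95 + 399.26 = 412731.86
Import duty = 412731.86 × 23% = 94928.33
Buyer bears (B): 1196.95 + 399.26 + 535.62 + 213.43 + 1747.02 = 4092.28
Landed cost (B) = invoice 411135.65 + 4092.28 + duty 94928.33 = 510156.26
Difference = |574048.67 − 510156.26| = 63892.41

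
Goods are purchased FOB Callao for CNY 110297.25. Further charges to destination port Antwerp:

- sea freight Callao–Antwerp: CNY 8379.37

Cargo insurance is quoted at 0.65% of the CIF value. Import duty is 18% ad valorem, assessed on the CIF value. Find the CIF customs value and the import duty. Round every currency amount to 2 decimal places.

Let C be the CIF value. C = FOB price + freight + 0.65% × C
C − 0.65% × C = 110297.25 + 8379.37
0.9935 × C = 118676.62
C = 118676.62 / 0.9935 = 119453.06
Insurance premium = 0.65% × 119453.06 = 776.44
Import duty = 119453.06 × 18% = 21501.55

CIF value: CNY 119453.06; import duty: CNY 21501.55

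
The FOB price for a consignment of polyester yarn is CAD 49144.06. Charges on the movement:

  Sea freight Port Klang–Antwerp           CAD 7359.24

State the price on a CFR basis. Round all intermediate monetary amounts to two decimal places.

From FOB to CFR, the seller additionally bears: freight.
CFR price = 49144.06 + 7359.24 = 56503.30

CFR price: CAD 56503.30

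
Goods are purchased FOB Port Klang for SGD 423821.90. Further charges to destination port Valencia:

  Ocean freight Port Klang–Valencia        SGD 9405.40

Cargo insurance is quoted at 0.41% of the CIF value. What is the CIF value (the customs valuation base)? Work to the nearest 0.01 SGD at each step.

CIF value: SGD 435010.84

Let C be the CIF value. C = FOB price + freight + 0.41% × C
C − 0.41% × C = 423821.90 + 9405.40
0.9959 × C = 433227.30
C = 433227.30 / 0.9959 = 435010.84
Insurance premium = 0.41% × 435010.84 = 1783.54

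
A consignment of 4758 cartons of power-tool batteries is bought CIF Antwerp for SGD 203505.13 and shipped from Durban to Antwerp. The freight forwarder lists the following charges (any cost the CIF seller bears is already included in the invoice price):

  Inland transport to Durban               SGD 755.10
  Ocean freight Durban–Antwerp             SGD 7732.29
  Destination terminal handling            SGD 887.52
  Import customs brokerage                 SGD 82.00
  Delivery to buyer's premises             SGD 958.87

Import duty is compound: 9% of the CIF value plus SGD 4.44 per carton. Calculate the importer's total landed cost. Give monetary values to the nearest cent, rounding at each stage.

CIF: the seller pays costs through ocean freight and marine insurance to the destination port.
Already in the invoice (seller's account under CIF): inland to port, freight — exclude.
The CIF price already equals the CIF value: 203505.13
Ad valorem component: 203505.13 × 9% = 18315.46
Specific component: 4758 × 4.44 = 21125.52
Import duty = 18315.46 + 21125.52 = 39440.98
Buyer bears: destination terminal 887.52 + brokerage 82.00 + delivery 958.87 + duty 39440.98 = 41369.37
Landed cost = invoice 203505.13 + 41369.37 = 244874.50

Total landed cost: SGD 244874.50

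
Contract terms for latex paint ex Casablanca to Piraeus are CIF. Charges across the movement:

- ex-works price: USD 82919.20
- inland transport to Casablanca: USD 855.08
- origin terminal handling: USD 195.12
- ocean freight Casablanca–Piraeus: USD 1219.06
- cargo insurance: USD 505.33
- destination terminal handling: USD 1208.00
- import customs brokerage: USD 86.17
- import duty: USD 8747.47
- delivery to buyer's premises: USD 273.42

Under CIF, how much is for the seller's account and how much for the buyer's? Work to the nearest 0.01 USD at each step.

Seller: USD 85693.79; buyer: USD 10315.06

CIF: the seller pays costs through ocean freight and marine insurance to the destination port.
Seller's account: goods 82919.20 + inland to port 855.08 + origin terminal 195.12 + freight 1219.06 + insurance 505.33 = 85693.79
Buyer's account: destination terminal 1208.00 + brokerage 86.17 + duty 8747.47 + delivery 273.42 = 10315.06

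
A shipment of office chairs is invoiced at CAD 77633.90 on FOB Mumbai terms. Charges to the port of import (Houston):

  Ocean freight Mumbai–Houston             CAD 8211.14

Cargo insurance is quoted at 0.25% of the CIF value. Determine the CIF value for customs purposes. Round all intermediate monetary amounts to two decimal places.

Let C be the CIF value. C = FOB price + freight + 0.25% × C
C − 0.25% × C = 77633.90 + 8211.14
0.9975 × C = 85845.04
C = 85845.04 / 0.9975 = 86060.19
Insurance premium = 0.25% × 86060.19 = 215.15

CIF value: CAD 86060.19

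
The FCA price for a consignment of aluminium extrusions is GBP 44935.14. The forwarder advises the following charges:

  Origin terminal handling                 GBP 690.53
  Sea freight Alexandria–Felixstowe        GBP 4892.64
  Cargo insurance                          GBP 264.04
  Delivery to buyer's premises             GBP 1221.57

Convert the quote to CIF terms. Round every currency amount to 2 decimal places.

CIF price: GBP 50782.35

Not relevant to the conversion: delivery — on the buyer under both terms; not part of either seller's price.
From FCA to CIF, the seller additionally bears: origin terminal, freight, insurance.
CIF price = 44935.14 + 690.53 + 4892.64 + 264.04 = 50782.35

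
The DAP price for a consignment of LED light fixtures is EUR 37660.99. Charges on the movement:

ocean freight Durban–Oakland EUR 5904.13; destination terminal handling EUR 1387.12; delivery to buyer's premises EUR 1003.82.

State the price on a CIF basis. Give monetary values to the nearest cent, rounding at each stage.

Not relevant to the conversion: freight — on the seller under both DAP and CIF; already in the DAP price and stays in the CIF price.
From DAP to CIF, the seller no longer bears: destination terminal, delivery.
CIF price = 37660.99 − 1387.12 − 1003.82 = 35270.05

CIF price: EUR 35270.05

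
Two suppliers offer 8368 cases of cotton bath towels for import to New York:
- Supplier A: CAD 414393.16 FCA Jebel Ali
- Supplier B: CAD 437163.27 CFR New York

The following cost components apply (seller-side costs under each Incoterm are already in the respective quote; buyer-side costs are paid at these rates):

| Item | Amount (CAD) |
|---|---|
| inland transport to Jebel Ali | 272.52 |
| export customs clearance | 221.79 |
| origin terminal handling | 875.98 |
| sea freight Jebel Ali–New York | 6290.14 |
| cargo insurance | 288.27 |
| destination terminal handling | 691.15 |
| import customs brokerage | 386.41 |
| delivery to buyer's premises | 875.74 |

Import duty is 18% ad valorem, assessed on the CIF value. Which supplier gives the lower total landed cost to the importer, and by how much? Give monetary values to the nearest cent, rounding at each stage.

Supplier A is cheaper by CAD 18412.71

Supplier A (FCA):
CIF value = FCA price + origin terminal + freight + insurance = 414393.16 + 875.98 + 6290.14 + 288.27 = 421847.55
Import duty = 421847.55 × 18% = 75932.56
Buyer bears (A): 875.98 + 6290.14 + 288.27 + 691.15 + 386.41 + 875.74 = 9407.69
Landed cost (A) = invoice 414393.16 + 9407.69 + duty 75932.56 = 499733.41
Supplier B (CFR):
CIF value = CFR price + insurance = 437163.27 + 288.27 = 437451.54
Import duty = 437451.54 × 18% = 78741.28
Buyer bears (B): 288.27 + 691.15 + 386.41 + 875.74 = 2241.57
Landed cost (B) = invoice 437163.27 + 2241.57 + duty 78741.28 = 518146.12
Difference = |499733.41 − 518146.12| = 18412.71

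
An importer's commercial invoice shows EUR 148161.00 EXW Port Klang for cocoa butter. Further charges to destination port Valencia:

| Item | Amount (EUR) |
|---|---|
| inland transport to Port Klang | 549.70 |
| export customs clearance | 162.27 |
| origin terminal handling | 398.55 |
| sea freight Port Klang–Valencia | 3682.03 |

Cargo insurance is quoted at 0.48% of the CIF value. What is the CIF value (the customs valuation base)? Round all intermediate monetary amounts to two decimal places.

Let C be the CIF value. C = EXW price + pre-shipment costs + freight + 0.48% × C
C − 0.48% × C = 148161.00 + 549.70 + 162.27 + 398.55 + 3682.03
0.9952 × C = 152953.55
C = 152953.55 / 0.9952 = 153691.27
Insurance premium = 0.48% × 153691.27 = 737.72

CIF value: EUR 153691.27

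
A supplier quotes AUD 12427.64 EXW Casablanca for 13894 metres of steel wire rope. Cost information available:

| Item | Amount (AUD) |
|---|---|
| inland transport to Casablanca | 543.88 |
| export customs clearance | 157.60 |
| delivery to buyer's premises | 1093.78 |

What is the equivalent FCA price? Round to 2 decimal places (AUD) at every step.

Not relevant to the conversion: delivery — on the buyer under both terms; not part of either seller's price.
From EXW to FCA, the seller additionally bears: inland to port, export clearance.
FCA price = 12427.64 + 543.88 + 157.60 = 13129.12

FCA price: AUD 13129.12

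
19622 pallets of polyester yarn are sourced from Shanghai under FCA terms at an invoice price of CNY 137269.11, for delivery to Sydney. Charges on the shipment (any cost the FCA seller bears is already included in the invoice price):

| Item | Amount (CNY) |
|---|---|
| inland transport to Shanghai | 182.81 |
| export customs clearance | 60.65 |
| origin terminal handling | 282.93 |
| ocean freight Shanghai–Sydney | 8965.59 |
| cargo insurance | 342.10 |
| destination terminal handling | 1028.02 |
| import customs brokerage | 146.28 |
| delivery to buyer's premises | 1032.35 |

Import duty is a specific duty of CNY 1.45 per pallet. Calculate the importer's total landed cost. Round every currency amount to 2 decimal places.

Total landed cost: CNY 177518.28

FCA: the seller delivers export-cleared goods to the carrier; the buyer bears costs from that point.
Already in the invoice (seller's account under FCA): inland to port, export clearance — exclude.
CIF value = FCA price + origin terminal + freight + insurance = 137269.11 + 282.93 + 8965.59 + 342.10 = 146859.73
Import duty = 19622 × 1.45 = 28451.90
Buyer bears: origin terminal 282.93 + freight 8965.59 + insurance 342.10 + destination terminal 1028.02 + brokerage 146.28 + delivery 1032.35 + duty 28451.90 = 40249.17
Landed cost = invoice 137269.11 + 40249.17 = 177518.28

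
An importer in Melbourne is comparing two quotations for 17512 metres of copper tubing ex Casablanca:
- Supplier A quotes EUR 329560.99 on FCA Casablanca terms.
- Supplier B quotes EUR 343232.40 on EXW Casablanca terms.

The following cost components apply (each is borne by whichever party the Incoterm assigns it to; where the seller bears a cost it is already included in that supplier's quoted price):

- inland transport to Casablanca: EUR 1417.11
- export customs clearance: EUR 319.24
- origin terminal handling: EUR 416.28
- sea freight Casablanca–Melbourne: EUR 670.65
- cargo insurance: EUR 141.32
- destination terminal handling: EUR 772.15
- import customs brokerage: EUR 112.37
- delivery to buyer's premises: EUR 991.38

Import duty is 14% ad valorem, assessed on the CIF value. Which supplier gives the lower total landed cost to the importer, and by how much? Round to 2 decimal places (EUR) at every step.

Supplier A is cheaper by EUR 17564.85

Supplier A (FCA):
CIF value = FCA price + origin terminal + freight + insurance = 329560.99 + 416.28 + 670.65 + 141.32 = 330789.24
Import duty = 330789.24 × 14% = 46310.49
Buyer bears (A): 416.28 + 670.65 + 141.32 + 772.15 + 112.37 + 991.38 = 3104.15
Landed cost (A) = invoice 329560.99 + 3104.15 + duty 46310.49 = 378975.63
Supplier B (EXW):
CIF value = EXW price + inland to port + export clearance + origin terminal + freight + insurance = 343232.40 + 1417.11 + 319.24 + 416.28 + 670.65 + 141.32 = 346197.00
Import duty = 346197.00 × 14% = 48467.58
Buyer bears (B): 1417.11 + 319.24 + 416.28 + 670.65 + 141.32 + 772.15 + 112.37 + 991.38 = 4840.50
Landed cost (B) = invoice 343232.40 + 4840.50 + duty 48467.58 = 396540.48
Difference = |378975.63 − 396540.48| = 17564.85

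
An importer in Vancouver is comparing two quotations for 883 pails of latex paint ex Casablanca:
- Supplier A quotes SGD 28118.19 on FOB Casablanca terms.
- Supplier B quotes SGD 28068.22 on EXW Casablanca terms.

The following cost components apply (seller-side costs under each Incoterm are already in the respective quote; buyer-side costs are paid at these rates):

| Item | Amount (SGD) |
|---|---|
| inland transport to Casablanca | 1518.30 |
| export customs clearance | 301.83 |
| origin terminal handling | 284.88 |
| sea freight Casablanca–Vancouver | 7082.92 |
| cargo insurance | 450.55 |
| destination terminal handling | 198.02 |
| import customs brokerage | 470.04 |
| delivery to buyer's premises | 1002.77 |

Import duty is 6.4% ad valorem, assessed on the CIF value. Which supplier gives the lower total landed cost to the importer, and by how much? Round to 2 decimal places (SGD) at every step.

Supplier A (FOB):
CIF value = FOB price + freight + insurance = 28118.19 + 7082.92 + 450.55 = 35651.66
Import duty = 35651.66 × 6.4% = 2281.71
Buyer bears (A): 7082.92 + 450.55 + 198.02 + 470.04 + 1002.77 = 9204.30
Landed cost (A) = invoice 28118.19 + 9204.30 + duty 2281.71 = 39604.20
Supplier B (EXW):
CIF value = EXW price + inland to port + export clearance + origin terminal + freight + insurance = 28068.22 + 1518.30 + 301.83 + 284.88 + 7082.92 + 450.55 = 37706.70
Import duty = 37706.70 × 6.4% = 2413.23
Buyer bears (B): 1518.30 + 301.83 + 284.88 + 7082.92 + 450.55 + 198.02 + 470.04 + 1002.77 = 11309.31
Landed cost (B) = invoice 28068.22 + 11309.31 + duty 2413.23 = 41790.76
Difference = |39604.20 − 41790.76| = 2186.56

Supplier A is cheaper by SGD 2186.56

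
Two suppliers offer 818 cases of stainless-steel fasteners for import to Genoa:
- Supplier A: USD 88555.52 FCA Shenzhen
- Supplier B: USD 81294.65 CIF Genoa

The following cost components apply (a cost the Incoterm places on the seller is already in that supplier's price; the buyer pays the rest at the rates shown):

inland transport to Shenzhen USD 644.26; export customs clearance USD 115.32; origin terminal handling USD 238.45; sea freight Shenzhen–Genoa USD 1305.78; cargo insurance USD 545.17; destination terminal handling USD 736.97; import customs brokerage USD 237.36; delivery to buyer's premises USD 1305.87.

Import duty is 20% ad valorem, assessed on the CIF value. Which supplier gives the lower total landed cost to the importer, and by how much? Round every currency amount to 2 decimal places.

Supplier A (FCA):
CIF value = FCA price + origin terminal + freight + insurance = 88555.52 + 238.45 + 1305.78 + 545.17 = 90644.92
Import duty = 90644.92 × 20% = 18128.98
Buyer bears (A): 238.45 + 1305.78 + 545.17 + 736.97 + 237.36 + 1305.87 = 4369.60
Landed cost (A) = invoice 88555.52 + 4369.60 + duty 18128.98 = 111054.10
Supplier B (CIF):
The CIF price already equals the CIF value: 81294.65
Import duty = 81294.65 × 20% = 16258.93
Buyer bears (B): 736.97 + 237.36 + 1305.87 = 2280.20
Landed cost (B) = invoice 81294.65 + 2280.20 + duty 16258.93 = 99833.78
Difference = |111054.10 − 99833.78| = 11220.32

Supplier B is cheaper by USD 11220.32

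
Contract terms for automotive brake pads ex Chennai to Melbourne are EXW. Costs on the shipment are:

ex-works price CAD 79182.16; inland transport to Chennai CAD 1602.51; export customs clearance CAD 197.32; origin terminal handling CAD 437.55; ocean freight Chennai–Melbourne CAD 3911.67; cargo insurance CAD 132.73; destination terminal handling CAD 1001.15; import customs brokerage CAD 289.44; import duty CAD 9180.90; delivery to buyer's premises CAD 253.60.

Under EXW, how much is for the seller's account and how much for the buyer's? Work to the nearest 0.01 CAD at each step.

EXW: the seller makes goods available at their premises; the buyer bears all onward costs.
Seller's account: goods 79182.16 = 79182.16
Buyer's account: inland to port 1602.51 + export clearance 197.32 + origin terminal 437.55 + freight 3911.67 + insurance 132.73 + destination terminal 1001.15 + brokerage 289.44 + duty 9180.90 + delivery 253.60 = 17006.87

Seller: CAD 79182.16; buyer: CAD 17006.87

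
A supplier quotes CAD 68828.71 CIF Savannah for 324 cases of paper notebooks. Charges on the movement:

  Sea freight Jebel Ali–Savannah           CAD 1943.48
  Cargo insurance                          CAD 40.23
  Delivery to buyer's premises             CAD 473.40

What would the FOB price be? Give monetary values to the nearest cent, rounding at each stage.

FOB price: CAD 66845.00

Not relevant to the conversion: delivery — on the buyer under both terms; not part of either seller's price.
From CIF to FOB, the seller no longer bears: freight, insurance.
FOB price = 68828.71 − 1943.48 − 40.23 = 66845.00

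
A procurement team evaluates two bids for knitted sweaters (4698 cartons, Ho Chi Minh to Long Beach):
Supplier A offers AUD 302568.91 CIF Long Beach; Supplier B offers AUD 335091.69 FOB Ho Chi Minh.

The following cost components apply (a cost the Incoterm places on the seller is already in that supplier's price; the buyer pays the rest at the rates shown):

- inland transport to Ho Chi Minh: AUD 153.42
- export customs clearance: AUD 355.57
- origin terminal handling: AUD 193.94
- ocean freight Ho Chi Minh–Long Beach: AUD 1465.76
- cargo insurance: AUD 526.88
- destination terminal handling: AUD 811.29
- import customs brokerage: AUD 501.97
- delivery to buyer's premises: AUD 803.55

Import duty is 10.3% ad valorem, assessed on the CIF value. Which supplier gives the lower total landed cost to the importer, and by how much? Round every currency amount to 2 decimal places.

Supplier A is cheaper by AUD 38070.51

Supplier A (CIF):
The CIF price already equals the CIF value: 302568.91
Import duty = 302568.91 × 10.3% = 31164.60
Buyer bears (A): 811.29 + 501.97 + 803.55 = 2116.81
Landed cost (A) = invoice 302568.91 + 2116.81 + duty 31164.60 = 335850.32
Supplier B (FOB):
CIF value = FOB price + freight + insurance = 335091.69 + 1465.76 + 526.88 = 337084.33
Import duty = 337084.33 × 10.3% = 34719.69
Buyer bears (B): 1465.76 + 526.88 + 811.29 + 501.97 + 803.55 = 4109.45
Landed cost (B) = invoice 335091.69 + 4109.45 + duty 34719.69 = 373920.83
Difference = |335850.32 − 373920.83| = 38070.51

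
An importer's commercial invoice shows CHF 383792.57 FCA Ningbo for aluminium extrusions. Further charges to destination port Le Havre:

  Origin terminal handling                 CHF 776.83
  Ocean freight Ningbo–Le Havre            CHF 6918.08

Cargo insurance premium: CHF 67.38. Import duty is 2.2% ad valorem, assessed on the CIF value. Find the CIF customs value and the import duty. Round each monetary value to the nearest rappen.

CIF = FCA price + pre-shipment costs + freight + insurance
CIF = 383792.57 + 776.83 + 6918.08 + 67.38 = 391554.86
Import duty = 391554.86 × 2.2% = 8614.21

CIF value: CHF 391554.86; import duty: CHF 8614.21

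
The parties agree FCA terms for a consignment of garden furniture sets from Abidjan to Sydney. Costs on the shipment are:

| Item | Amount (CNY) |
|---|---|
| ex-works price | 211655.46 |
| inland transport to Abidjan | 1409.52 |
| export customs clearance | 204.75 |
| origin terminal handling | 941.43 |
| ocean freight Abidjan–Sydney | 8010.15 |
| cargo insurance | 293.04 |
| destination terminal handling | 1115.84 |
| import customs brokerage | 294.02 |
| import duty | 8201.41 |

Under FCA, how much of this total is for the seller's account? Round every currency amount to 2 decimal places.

FCA: the seller delivers export-cleared goods to the carrier; the buyer bears costs from that point.
Seller's account: goods 211655.46 + inland to port 1409.52 + export clearance 204.75 = 213269.73
Buyer's account: origin terminal 941.43 + freight 8010.15 + insurance 293.04 + destination terminal 1115.84 + brokerage 294.02 + duty 8201.41 = 18855.89

Seller's account: CNY 213269.73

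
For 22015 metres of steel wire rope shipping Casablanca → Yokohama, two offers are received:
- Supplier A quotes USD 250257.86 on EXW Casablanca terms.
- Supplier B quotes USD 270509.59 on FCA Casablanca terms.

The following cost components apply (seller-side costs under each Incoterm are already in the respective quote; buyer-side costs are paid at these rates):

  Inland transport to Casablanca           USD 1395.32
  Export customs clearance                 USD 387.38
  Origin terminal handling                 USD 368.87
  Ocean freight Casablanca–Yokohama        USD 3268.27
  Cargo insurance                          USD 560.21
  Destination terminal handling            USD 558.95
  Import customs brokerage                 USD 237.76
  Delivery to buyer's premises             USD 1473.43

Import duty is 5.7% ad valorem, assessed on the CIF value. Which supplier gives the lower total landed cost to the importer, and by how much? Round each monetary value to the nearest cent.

Supplier A is cheaper by USD 19521.77

Supplier A (EXW):
CIF value = EXW price + inland to port + export clearance + origin terminal + freight + insurance = 250257.86 + 1395.32 + 387.38 + 368.87 + 3268.27 + 560.21 = 256237.91
Import duty = 256237.91 × 5.7% = 14605.56
Buyer bears (A): 1395.32 + 387.38 + 368.87 + 3268.27 + 560.21 + 558.95 + 237.76 + 1473.43 = 8250.19
Landed cost (A) = invoice 250257.86 + 8250.19 + duty 14605.56 = 273113.61
Supplier B (FCA):
CIF value = FCA price + origin terminal + freight + insurance = 270509.59 + 368.87 + 3268.27 + 560.21 = 274706.94
Import duty = 274706.94 × 5.7% = 15658.30
Buyer bears (B): 368.87 + 3268.27 + 560.21 + 558.95 + 237.76 + 1473.43 = 6467.49
Landed cost (B) = invoice 270509.59 + 6467.49 + duty 15658.30 = 292635.38
Difference = |273113.61 − 292635.38| = 19521.77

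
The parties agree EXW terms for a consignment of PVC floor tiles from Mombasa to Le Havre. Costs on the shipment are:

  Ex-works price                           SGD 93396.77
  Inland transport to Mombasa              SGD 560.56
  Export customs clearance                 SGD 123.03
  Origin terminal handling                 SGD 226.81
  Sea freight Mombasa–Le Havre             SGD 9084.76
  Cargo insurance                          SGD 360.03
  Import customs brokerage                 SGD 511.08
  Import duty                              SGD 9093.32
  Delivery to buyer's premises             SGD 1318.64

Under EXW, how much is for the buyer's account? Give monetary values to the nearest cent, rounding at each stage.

EXW: the seller makes goods available at their premises; the buyer bears all onward costs.
Seller's account: goods 93396.77 = 93396.77
Buyer's account: inland to port 560.56 + export clearance 123.03 + origin terminal 226.81 + freight 9084.76 + insurance 360.03 + brokerage 511.08 + duty 9093.32 + delivery 1318.64 = 21278.23

Buyer's account: SGD 21278.23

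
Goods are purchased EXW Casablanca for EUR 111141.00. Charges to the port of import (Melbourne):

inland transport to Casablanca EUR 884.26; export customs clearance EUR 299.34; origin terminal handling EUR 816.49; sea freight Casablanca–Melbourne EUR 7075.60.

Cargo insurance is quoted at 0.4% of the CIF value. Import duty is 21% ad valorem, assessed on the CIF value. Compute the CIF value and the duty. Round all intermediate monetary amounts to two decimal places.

CIF value: EUR 120699.49; import duty: EUR 25346.89

Let C be the CIF value. C = EXW price + pre-shipment costs + freight + 0.4% × C
C − 0.4% × C = 111141.00 + 884.26 + 299.34 + 816.49 + 7075.60
0.996 × C = 120216.69
C = 120216.69 / 0.996 = 120699.49
Insurance premium = 0.4% × 120699.49 = 482.80
Import duty = 120699.49 × 21% = 25346.89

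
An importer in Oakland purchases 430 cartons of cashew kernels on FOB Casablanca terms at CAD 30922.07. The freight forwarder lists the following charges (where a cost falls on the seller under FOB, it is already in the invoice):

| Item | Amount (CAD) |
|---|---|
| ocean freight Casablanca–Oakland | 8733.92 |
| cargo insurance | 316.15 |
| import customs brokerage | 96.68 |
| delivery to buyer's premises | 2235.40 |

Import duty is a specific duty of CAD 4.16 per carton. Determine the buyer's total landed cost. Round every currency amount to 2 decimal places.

Total landed cost: CAD 44093.02

FOB: the seller bears costs until goods are on board at the origin port; the buyer bears freight, insurance and all costs thereafter.
CIF value = FOB price + freight + insurance = 30922.07 + 8733.92 + 316.15 = 39972.14
Import duty = 430 × 4.16 = 1788.80
Buyer bears: freight 8733.92 + insurance 316.15 + brokerage 96.68 + delivery 2235.40 + duty 1788.80 = 13170.95
Landed cost = invoice 30922.07 + 13170.95 = 44093.02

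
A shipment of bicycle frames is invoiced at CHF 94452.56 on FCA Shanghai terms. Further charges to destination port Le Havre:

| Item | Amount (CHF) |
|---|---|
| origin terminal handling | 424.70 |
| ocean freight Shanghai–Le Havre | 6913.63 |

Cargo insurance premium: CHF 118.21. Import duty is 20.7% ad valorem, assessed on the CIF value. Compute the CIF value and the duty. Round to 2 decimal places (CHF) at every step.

CIF = FCA price + pre-shipment costs + freight + insurance
CIF = 94452.56 + 424.70 + 6913.63 + 118.21 = 101909.10
Import duty = 101909.10 × 20.7% = 21095.18

CIF value: CHF 101909.10; import duty: CHF 21095.18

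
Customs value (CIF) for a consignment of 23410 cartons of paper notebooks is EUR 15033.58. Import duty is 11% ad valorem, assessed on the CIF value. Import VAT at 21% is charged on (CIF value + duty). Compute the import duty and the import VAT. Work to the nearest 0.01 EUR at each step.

Import duty = 15033.58 × 11% = 1653.69
VAT base = CIF + duty = 15033.58 + 1653.69 = 16687.27
Import VAT = 16687.27 × 21% = 3504.33

Import duty: EUR 1653.69; import VAT: EUR 3504.33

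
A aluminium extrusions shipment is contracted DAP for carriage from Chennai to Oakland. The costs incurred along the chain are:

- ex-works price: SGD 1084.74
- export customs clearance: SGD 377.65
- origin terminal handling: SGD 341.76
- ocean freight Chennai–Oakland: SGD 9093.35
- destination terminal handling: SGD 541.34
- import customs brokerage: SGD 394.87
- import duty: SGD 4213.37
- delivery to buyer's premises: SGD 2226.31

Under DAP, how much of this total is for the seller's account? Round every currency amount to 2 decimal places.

Seller's account: SGD 13665.15

DAP: the seller bears all costs to the named destination except import duty and clearance.
Seller's account: goods 1084.74 + export clearance 377.65 + origin terminal 341.76 + freight 9093.35 + destination terminal 541.34 + delivery 2226.31 = 13665.15
Buyer's account: brokerage 394.87 + duty 4213.37 = 4608.24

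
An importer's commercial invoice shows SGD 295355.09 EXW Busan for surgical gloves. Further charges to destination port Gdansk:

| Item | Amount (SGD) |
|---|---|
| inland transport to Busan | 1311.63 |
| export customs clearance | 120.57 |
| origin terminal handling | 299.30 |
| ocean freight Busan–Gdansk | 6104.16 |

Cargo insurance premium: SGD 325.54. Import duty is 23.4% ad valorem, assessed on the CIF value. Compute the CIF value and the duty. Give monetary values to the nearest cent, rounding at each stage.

CIF value: SGD 303516.29; import duty: SGD 71022.81

CIF = EXW price + pre-shipment costs + freight + insurance
CIF = 295355.09 + 1311.63 + 120.57 + 299.30 + 6104.16 + 325.54 = 303516.29
Import duty = 303516.29 × 23.4% = 71022.81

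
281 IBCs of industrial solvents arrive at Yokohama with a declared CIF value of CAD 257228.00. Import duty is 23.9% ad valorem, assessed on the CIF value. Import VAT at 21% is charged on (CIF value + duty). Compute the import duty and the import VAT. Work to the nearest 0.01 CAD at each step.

Import duty: CAD 61477.49; import VAT: CAD 66928.15

Import duty = 257228.00 × 23.9% = 61477.49
VAT base = CIF + duty = 257228.00 + 61477.49 = 318705.49
Import VAT = 318705.49 × 21% = 66928.15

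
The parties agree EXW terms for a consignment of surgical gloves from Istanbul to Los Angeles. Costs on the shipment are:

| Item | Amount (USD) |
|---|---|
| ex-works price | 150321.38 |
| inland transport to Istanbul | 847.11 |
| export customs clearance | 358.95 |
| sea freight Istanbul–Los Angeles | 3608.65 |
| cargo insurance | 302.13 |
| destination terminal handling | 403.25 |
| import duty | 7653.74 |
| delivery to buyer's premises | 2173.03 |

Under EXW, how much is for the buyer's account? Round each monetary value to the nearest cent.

EXW: the seller makes goods available at their premises; the buyer bears all onward costs.
Seller's account: goods 150321.38 = 150321.38
Buyer's account: inland to port 847.11 + export clearance 358.95 + freight 3608.65 + insurance 302.13 + destination terminal 403.25 + duty 7653.74 + delivery 2173.03 = 15346.86

Buyer's account: USD 15346.86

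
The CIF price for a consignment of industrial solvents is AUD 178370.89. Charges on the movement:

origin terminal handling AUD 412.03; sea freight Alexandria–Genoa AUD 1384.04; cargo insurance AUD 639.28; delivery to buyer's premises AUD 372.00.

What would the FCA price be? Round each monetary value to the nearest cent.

Not relevant to the conversion: delivery — on the buyer under both terms; not part of either seller's price.
From CIF to FCA, the seller no longer bears: origin terminal, freight, insurance.
FCA price = 178370.89 − 412.03 − 1384.04 − 639.28 = 175935.54

FCA price: AUD 175935.54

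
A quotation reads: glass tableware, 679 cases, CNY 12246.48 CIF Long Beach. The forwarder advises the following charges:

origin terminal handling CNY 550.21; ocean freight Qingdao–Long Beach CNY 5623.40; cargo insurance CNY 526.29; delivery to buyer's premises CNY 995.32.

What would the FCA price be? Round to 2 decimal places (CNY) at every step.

Not relevant to the conversion: delivery — on the buyer under both terms; not part of either seller's price.
From CIF to FCA, the seller no longer bears: origin terminal, freight, insurance.
FCA price = 12246.48 − 550.21 − 5623.40 − 526.29 = 5546.58

FCA price: CNY 5546.58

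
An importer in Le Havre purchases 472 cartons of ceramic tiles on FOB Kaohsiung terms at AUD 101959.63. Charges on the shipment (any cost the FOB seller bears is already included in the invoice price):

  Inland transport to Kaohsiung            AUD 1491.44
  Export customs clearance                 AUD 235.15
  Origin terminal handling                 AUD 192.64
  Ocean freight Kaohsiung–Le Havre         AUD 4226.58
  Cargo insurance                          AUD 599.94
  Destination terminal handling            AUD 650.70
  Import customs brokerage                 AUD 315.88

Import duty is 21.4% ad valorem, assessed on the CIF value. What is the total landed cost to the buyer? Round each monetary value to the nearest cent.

Total landed cost: AUD 130604.97

FOB: the seller bears costs until goods are on board at the origin port; the buyer bears freight, insurance and all costs thereafter.
Already in the invoice (seller's account under FOB): inland to port, export clearance, origin terminal — exclude.
CIF value = FOB price + freight + insurance = 101959.63 + 4226.58 + 599.94 = 106786.15
Import duty = 106786.15 × 21.4% = 22852.24
Buyer bears: freight 4226.58 + insurance 599.94 + destination terminal 650.70 + brokerage 315.88 + duty 22852.24 = 28645.34
Landed cost = invoice 101959.63 + 28645.34 = 130604.97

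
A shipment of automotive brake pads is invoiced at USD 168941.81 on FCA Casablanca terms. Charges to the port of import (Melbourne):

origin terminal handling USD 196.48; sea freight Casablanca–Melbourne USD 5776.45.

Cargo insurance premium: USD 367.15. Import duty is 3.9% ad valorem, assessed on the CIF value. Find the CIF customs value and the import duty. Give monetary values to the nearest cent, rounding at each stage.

CIF value: USD 175281.89; import duty: USD 6835.99

CIF = FCA price + pre-shipment costs + freight + insurance
CIF = 168941.81 + 196.48 + 5776.45 + 367.15 = 175281.89
Import duty = 175281.89 × 3.9% = 6835.99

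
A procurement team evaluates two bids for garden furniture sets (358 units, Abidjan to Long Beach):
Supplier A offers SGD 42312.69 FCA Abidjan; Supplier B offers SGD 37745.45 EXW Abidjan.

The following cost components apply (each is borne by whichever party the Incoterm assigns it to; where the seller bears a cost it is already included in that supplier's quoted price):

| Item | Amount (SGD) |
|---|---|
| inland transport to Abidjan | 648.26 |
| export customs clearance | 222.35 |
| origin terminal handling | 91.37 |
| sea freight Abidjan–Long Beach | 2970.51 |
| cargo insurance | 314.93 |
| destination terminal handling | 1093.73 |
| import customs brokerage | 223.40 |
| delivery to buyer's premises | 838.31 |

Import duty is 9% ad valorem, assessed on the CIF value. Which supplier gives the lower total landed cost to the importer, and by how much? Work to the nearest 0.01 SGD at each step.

Supplier B is cheaper by SGD 4029.33

Supplier A (FCA):
CIF value = FCA price + origin terminal + freight + insurance = 42312.69 + 91.37 + 2970.51 + 314.93 = 45689.50
Import duty = 45689.50 × 9% = 4112.06
Buyer bears (A): 91.37 + 2970.51 + 314.93 + 1093.73 + 223.40 + 838.31 = 5532.25
Landed cost (A) = invoice 42312.69 + 5532.25 + duty 4112.06 = 51957.00
Supplier B (EXW):
CIF value = EXW price + inland to port + export clearance + origin terminal + freight + insurance = 37745.45 + 648.26 + 222.35 + 91.37 + 2970.51 + 314.93 = 41992.87
Import duty = 41992.87 × 9% = 3779.36
Buyer bears (B): 648.26 + 222.35 + 91.37 + 2970.51 + 314.93 + 1093.73 + 223.40 + 838.31 = 6402.86
Landed cost (B) = invoice 37745.45 + 6402.86 + duty 3779.36 = 47927.67
Difference = |51957.00 − 47927.67| = 4029.33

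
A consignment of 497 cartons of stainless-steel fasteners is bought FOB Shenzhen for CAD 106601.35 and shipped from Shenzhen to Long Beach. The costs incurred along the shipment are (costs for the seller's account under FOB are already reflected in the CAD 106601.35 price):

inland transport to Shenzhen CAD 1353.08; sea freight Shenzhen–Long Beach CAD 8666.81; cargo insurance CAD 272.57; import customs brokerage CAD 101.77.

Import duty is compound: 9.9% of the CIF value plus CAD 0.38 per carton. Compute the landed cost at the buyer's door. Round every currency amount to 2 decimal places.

FOB: the seller bears costs until goods are on board at the origin port; the buyer bears freight, insurance and all costs thereafter.
Already in the invoice (seller's account under FOB): inland to port — exclude.
CIF value = FOB price + freight + insurance = 106601.35 + 8666.81 + 272.57 = 115540.73
Ad valorem component: 115540.73 × 9.9% = 11438.53
Specific component: 497 × 0.38 = 188.86
Import duty = 11438.53 + 188.86 = 11627.39
Buyer bears: freight 8666.81 + insurance 272.57 + brokerage 101.77 + duty 11627.39 = 20668.54
Landed cost = invoice 106601.35 + 20668.54 = 127269.89

Total landed cost: CAD 127269.89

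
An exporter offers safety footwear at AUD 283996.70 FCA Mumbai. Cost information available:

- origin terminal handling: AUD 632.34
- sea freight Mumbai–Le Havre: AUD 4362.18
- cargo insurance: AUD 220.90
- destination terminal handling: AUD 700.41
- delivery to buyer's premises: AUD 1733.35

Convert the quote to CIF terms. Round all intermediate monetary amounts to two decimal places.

Not relevant to the conversion: destination terminal, delivery — on the buyer under both terms; not part of either seller's price.
From FCA to CIF, the seller additionally bears: origin terminal, freight, insurance.
CIF price = 283996.70 + 632.34 + 4362.18 + 220.90 = 289212.12

CIF price: AUD 289212.12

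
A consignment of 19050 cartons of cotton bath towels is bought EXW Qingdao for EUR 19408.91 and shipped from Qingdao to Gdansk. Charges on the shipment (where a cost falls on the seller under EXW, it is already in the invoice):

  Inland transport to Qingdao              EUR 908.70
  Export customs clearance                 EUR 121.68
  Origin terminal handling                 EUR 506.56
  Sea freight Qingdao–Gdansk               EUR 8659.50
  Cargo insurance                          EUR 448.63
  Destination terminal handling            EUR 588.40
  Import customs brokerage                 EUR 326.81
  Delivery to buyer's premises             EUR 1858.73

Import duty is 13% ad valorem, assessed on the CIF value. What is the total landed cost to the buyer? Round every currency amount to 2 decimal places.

EXW: the seller makes goods available at their premises; the buyer bears all onward costs.
CIF value = EXW price + inland to port + export clearance + origin terminal + freight + insurance = 19408.91 + 908.70 + 121.68 + 506.56 + 8659.50 + 448.63 = 30053.98
Import duty = 30053.98 × 13% = 3907.02
Buyer bears: inland to port 908.70 + export clearance 121.68 + origin terminal 506.56 + freight 8659.50 + insurance 448.63 + destination terminal 588.40 + brokerage 326.81 + delivery 1858.73 + duty 3907.02 = 17326.03
Landed cost = invoice 19408.91 + 17326.03 = 36734.94

Total landed cost: EUR 36734.94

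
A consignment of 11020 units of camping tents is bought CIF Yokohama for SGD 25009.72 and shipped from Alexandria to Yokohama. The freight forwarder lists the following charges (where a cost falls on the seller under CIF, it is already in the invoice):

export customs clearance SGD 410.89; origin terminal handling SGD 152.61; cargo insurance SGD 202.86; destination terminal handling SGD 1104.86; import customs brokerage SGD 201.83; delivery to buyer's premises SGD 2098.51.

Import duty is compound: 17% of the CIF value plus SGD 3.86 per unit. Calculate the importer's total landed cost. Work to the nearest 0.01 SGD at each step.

Total landed cost: SGD 75203.77

CIF: the seller pays costs through ocean freight and marine insurance to the destination port.
Already in the invoice (seller's account under CIF): export clearance, origin terminal, insurance — exclude.
The CIF price already equals the CIF value: 25009.72
Ad valorem component: 25009.72 × 17% = 4251.65
Specific component: 11020 × 3.86 = 42537.20
Import duty = 4251.65 + 42537.20 = 46788.85
Buyer bears: destination terminal 1104.86 + brokerage 201.83 + delivery 2098.51 + duty 46788.85 = 50194.05
Landed cost = invoice 25009.72 + 50194.05 = 75203.77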